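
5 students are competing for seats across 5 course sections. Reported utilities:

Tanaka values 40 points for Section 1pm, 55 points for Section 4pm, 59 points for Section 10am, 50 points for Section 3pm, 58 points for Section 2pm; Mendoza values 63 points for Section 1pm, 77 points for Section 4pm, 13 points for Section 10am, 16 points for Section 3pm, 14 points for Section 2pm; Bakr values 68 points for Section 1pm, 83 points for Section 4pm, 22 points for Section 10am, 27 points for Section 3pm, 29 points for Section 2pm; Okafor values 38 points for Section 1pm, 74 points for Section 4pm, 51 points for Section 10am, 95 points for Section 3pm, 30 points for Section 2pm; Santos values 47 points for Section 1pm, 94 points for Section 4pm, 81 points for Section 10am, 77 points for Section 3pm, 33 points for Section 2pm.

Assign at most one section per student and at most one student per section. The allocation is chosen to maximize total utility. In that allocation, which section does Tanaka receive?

Optimal: Tanaka→Section 2pm (58 points), Mendoza→Section 1pm (63 points), Bakr→Section 4pm (83 points), Okafor→Section 3pm (95 points), Santos→Section 10am (81 points) — total 58+63+83+95+81 = 380 points.
Tanaka's own top section is Section 10am (59 points), but forcing Tanaka→Section 10am and reassigning the rest optimally gives only 340 points — worse by 40.

Tanaka receives Section 2pm.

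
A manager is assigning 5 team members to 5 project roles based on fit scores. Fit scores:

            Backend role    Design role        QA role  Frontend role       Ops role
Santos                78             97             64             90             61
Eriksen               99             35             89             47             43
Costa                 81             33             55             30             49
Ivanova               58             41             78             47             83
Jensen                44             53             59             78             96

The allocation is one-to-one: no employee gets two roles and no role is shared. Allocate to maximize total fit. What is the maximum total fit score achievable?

Max total: 428 pts

Optimal: Santos→Design role (97 pts), Eriksen→QA role (89 pts), Costa→Backend role (81 pts), Ivanova→Ops role (83 pts), Jensen→Frontend role (78 pts) — total 97+89+81+83+78 = 428 pts.
Next-best assignment: Santos→Design role, Eriksen→Backend role, Costa→QA role, Ivanova→Ops role, Jensen→Frontend role = 412 pts.
Swapping Jensen↔Eriksen (Jensen→QA role 59 pts, Eriksen→Frontend role 47 pts) loses 61.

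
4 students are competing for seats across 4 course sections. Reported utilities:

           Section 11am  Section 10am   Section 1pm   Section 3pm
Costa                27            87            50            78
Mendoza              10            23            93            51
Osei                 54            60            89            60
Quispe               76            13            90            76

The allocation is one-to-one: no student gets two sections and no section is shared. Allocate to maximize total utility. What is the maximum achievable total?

Optimal: Costa→Section 10am (87 points), Mendoza→Section 1pm (93 points), Osei→Section 3pm (60 points), Quispe→Section 11am (76 points) — total 87+93+60+76 = 316 points.

Max total: 316 points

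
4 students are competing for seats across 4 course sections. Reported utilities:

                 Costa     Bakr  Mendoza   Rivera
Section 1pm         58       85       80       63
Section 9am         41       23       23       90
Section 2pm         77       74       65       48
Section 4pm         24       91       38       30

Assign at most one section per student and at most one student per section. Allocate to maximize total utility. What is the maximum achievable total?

Optimal: Costa→Section 2pm (77 points), Bakr→Section 4pm (91 points), Mendoza→Section 1pm (80 points), Rivera→Section 9am (90 points) — total 77+91+80+90 = 338 points.
Column-greedy (each section in turn goes to its best remaining student) gives 290 points, worse by 48.
Checked against all permutations: 338 points is optimal.

Maximum total: 338 points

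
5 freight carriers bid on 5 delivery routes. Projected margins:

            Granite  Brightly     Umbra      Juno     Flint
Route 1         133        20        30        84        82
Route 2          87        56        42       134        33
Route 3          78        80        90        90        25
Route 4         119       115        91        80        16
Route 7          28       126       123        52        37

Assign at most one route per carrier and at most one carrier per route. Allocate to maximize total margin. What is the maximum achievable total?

This is the linear assignment problem.
Optimal: Granite→Route 4 ($119k), Brightly→Route 7 ($126k), Umbra→Route 3 ($90k), Juno→Route 2 ($134k), Flint→Route 1 ($82k) — total 119+126+90+134+82 = $551k.
Checked against all permutations: $551k is optimal.

Maximum total: $551k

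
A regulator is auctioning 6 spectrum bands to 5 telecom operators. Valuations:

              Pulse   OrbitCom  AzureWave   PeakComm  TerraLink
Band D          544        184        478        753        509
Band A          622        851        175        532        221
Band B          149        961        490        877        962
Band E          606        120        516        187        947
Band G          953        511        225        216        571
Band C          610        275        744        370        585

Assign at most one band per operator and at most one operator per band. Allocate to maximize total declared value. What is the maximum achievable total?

Max total: $4372M

Optimal: Pulse→Band G ($953M), OrbitCom→Band A ($851M), AzureWave→Band C ($744M), PeakComm→Band B ($877M), TerraLink→Band E ($947M) — total 953+851+744+877+947 = $4372M.
Column-greedy (each band in turn goes to its best remaining operator) gives $3397M, worse by 975.
Swapping OrbitCom↔AzureWave (OrbitCom→Band C $275M, AzureWave→Band A $175M) loses 1145.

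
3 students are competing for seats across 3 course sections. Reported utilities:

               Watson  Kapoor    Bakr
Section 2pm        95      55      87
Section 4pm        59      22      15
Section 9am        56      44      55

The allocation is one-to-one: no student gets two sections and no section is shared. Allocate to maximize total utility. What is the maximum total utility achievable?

Maximum total: 190 points

Optimal: Watson→Section 4pm (59 points), Kapoor→Section 9am (44 points), Bakr→Section 2pm (87 points) — total 59+44+87 = 190 points.
Column-greedy (each section in turn goes to its best remaining student) gives 172 points, worse by 18.
Every other assignment is strictly worse.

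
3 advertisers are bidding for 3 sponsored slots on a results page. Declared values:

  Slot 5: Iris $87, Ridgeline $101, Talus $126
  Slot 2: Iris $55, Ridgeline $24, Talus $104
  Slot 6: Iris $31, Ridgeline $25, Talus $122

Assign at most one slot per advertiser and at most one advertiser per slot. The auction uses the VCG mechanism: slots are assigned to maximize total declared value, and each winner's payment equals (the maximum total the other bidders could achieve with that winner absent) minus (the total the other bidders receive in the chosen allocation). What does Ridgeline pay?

Efficient allocation: Iris→Slot 2 ($55), Ridgeline→Slot 5 ($101), Talus→Slot 6 ($122); total welfare W = $278.
Ridgeline receives Slot 5 at value $101, so the others get W − 101 = $177.
Without Ridgeline: best allocation of the remaining 2 bidders over all 3 slots is Iris→Slot 5 ($87), Talus→Slot 6 ($122), total $209.
VCG payment = (others' best without Ridgeline) − (others' welfare with Ridgeline) = 209 − 177 = $32.

Ridgeline pays $32.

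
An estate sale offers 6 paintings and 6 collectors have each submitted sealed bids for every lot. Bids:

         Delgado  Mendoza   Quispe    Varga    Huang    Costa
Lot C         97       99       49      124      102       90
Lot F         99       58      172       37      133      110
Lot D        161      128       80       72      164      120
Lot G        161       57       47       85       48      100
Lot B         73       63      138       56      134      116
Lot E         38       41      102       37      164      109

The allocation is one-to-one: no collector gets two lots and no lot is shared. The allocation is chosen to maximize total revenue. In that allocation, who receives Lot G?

Delgado receives Lot G.

Optimal: Delgado→Lot G ($161), Mendoza→Lot D ($128), Quispe→Lot F ($172), Varga→Lot C ($124), Huang→Lot E ($164), Costa→Lot B ($116) — total 161+128+172+124+164+116 = $865.
Max-entry greedy (repeatedly take the single best remaining cell) gives $778, worse by 87.
Next-best assignment: Delgado→Lot G, Mendoza→Lot D, Quispe→Lot F, Varga→Lot C, Huang→Lot B, Costa→Lot E = $828.
Delgado's own top lot is Lot D ($161), but forcing Delgado→Lot D and reassigning the rest optimally gives only $797 — worse by 68.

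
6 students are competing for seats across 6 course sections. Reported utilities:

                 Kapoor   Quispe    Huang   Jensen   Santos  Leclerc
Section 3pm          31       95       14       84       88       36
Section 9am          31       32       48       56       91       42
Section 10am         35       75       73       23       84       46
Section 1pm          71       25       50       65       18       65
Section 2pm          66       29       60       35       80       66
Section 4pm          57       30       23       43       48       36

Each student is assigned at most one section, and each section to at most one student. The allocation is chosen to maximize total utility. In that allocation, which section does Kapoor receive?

Kapoor receives Section 4pm.

Optimal: Kapoor→Section 4pm (57 points), Quispe→Section 3pm (95 points), Huang→Section 10am (73 points), Jensen→Section 1pm (65 points), Santos→Section 9am (91 points), Leclerc→Section 2pm (66 points) — total 57+95+73+65+91+66 = 447 points.
Row-greedy (each student in turn takes its best remaining section) gives 411 points, worse by 36.
Next-best assignment: Kapoor→Section 1pm, Quispe→Section 3pm, Huang→Section 10am, Jensen→Section 4pm, Santos→Section 9am, Leclerc→Section 2pm = 439 points.
Swapping Jensen↔Huang (Jensen→Section 10am 23 points, Huang→Section 1pm 50 points) loses 65.
No other one-to-one assignment exceeds 447 points.
Kapoor's own top section is Section 1pm (71 points), but forcing Kapoor→Section 1pm and reassigning the rest optimally gives only 439 points — worse by 8.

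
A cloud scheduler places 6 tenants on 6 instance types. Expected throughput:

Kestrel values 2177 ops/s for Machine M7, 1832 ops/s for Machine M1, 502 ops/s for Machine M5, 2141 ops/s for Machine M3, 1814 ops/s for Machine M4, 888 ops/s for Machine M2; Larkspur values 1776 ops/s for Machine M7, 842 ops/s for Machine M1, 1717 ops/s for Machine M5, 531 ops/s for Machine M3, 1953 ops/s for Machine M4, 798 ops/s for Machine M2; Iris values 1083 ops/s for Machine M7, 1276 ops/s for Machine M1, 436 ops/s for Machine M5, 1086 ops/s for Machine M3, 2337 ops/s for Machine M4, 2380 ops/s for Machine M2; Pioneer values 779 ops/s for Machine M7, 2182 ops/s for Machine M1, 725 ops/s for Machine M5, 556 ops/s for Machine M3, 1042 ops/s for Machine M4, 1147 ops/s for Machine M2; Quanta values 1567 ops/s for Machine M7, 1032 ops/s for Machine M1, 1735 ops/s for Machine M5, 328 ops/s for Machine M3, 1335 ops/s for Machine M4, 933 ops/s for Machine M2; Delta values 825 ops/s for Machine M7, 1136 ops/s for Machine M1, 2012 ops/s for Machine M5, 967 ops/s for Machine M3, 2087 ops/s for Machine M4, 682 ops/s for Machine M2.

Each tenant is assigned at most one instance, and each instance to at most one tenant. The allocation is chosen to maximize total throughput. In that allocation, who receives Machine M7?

Larkspur receives Machine M7.

Optimal: Kestrel→Machine M3 (2141 ops/s), Larkspur→Machine M7 (1776 ops/s), Iris→Machine M2 (2380 ops/s), Pioneer→Machine M1 (2182 ops/s), Quanta→Machine M5 (1735 ops/s), Delta→Machine M4 (2087 ops/s) — total 2141+1776+2380+2182+1735+2087 = 12301 ops/s.
Max-entry greedy (repeatedly take the single best remaining cell) gives 11092 ops/s, worse by 1209.
Swapping Pioneer↔Larkspur (Pioneer→Machine M7 779 ops/s, Larkspur→Machine M1 842 ops/s) loses 2337.
Every other assignment is strictly worse.
Larkspur's own top instance is Machine M4 (1953 ops/s), but forcing Larkspur→Machine M4 and reassigning the rest optimally gives only 12235 ops/s — worse by 66.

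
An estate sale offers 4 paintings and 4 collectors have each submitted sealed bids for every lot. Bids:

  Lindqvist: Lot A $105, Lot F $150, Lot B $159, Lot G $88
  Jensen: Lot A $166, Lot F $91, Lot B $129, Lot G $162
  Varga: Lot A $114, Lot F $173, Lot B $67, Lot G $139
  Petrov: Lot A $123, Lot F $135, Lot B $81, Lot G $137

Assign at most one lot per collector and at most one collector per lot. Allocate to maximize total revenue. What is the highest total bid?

This is the linear assignment problem.
Optimal: Lindqvist→Lot B ($159), Jensen→Lot A ($166), Varga→Lot F ($173), Petrov→Lot G ($137) — total 159+166+173+137 = $635.
Swapping Petrov↔Lindqvist (Petrov→Lot B $81, Lindqvist→Lot G $88) loses 127.

Maximum total: $635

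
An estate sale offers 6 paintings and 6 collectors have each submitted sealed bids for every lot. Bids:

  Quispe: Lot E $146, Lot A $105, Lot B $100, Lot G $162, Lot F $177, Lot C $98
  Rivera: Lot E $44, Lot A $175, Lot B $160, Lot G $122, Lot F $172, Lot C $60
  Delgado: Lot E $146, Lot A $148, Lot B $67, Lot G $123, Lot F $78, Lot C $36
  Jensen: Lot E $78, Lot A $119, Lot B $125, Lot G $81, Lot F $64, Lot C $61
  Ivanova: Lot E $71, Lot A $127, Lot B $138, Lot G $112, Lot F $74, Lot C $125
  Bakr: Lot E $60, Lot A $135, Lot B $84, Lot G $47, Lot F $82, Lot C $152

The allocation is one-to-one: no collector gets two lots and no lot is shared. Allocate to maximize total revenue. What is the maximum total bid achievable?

Optimal: Quispe→Lot G ($162), Rivera→Lot F ($172), Delgado→Lot E ($146), Jensen→Lot A ($119), Ivanova→Lot B ($138), Bakr→Lot C ($152) — total 162+172+146+119+138+152 = $889.
Row-greedy (each collector in turn takes its best remaining lot) gives $795, worse by 94.
Next-best assignment: Quispe→Lot F, Rivera→Lot A, Delgado→Lot E, Jensen→Lot B, Ivanova→Lot G, Bakr→Lot C = $887.

Max total: $889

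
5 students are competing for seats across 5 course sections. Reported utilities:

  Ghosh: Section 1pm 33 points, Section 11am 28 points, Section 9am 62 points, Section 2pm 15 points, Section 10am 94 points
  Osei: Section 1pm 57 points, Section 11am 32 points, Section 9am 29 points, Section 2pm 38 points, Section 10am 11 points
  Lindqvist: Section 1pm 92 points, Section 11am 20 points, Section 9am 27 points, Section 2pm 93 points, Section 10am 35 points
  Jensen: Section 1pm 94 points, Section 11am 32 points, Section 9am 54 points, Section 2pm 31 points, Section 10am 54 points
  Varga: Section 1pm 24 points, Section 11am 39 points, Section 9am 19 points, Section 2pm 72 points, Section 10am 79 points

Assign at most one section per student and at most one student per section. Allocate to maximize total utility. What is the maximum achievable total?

Treat this as an assignment problem: match each student to one section.
Optimal: Ghosh→Section 9am (62 points), Osei→Section 11am (32 points), Lindqvist→Section 2pm (93 points), Jensen→Section 1pm (94 points), Varga→Section 10am (79 points) — total 62+32+93+94+79 = 360 points.
Column-greedy (each section in turn goes to its best remaining student) gives 299 points, worse by 61.
Next-best assignment: Ghosh→Section 10am, Osei→Section 9am, Lindqvist→Section 2pm, Jensen→Section 1pm, Varga→Section 11am = 349 points.
Every other assignment is strictly worse.

Max total: 360 points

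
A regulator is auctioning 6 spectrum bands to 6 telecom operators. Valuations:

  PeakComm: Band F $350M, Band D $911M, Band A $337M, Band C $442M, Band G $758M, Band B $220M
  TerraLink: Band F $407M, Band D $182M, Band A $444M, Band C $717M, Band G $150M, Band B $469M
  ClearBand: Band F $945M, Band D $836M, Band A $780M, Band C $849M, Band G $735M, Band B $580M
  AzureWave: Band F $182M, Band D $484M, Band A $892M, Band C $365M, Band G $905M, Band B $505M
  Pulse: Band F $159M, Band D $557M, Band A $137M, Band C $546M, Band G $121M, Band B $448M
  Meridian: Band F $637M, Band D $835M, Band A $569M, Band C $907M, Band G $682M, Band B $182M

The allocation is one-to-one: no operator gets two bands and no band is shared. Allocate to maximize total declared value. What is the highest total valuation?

Maximum total: $4595M

Optimal: PeakComm→Band D ($911M), TerraLink→Band C ($717M), ClearBand→Band F ($945M), AzureWave→Band A ($892M), Pulse→Band B ($448M), Meridian→Band G ($682M) — total 911+717+945+892+448+682 = $4595M.
No other one-to-one assignment exceeds $4595M.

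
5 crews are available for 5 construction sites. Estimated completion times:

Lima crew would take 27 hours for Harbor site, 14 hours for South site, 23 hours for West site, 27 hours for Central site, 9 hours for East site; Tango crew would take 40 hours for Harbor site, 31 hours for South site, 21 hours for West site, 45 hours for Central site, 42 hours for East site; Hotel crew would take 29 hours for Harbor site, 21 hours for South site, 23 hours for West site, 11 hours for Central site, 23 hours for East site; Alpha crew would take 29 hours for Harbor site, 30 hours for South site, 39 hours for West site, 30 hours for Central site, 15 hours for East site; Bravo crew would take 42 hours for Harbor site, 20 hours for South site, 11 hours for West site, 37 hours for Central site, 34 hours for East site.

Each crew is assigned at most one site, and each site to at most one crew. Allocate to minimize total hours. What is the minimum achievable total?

Optimal: Lima crew→East site (9 hours), Tango crew→West site (21 hours), Hotel crew→Central site (11 hours), Alpha crew→Harbor site (29 hours), Bravo crew→South site (20 hours) — total 9+21+11+29+20 = 90 hours.
Column-greedy (each site in turn goes to its cheapest remaining crew) gives 94 hours, worse by 4.
Swapping Lima crew↔Bravo crew (Lima crew→South site 14 hours, Bravo crew→East site 34 hours) adds 19.
No other one-to-one assignment undercuts 90 hours.

Minimum total: 90 hours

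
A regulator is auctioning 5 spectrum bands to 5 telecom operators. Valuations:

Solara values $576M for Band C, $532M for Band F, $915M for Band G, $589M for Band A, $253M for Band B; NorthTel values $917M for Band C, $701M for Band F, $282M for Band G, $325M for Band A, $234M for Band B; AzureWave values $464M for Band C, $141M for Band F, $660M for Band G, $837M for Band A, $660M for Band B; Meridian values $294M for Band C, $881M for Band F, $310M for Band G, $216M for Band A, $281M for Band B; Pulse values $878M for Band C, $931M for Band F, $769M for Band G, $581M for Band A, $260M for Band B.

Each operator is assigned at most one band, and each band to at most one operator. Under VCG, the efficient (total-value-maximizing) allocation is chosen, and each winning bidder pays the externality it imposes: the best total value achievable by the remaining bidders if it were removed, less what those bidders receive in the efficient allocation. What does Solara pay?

Solara pays $365M.

Efficient allocation: Solara→Band G ($915M), NorthTel→Band C ($917M), AzureWave→Band B ($660M), Meridian→Band F ($881M), Pulse→Band A ($581M); total welfare W = $3954M.
Solara receives Band G at value $915M, so the others get W − 915 = $3039M.
Without Solara: best allocation of the remaining 4 bidders over all 5 bands is NorthTel→Band C ($917M), AzureWave→Band A ($837M), Meridian→Band F ($881M), Pulse→Band G ($769M), total $3404M.
VCG payment = (others' best without Solara) − (others' welfare with Solara) = 3404 − 3039 = $365M.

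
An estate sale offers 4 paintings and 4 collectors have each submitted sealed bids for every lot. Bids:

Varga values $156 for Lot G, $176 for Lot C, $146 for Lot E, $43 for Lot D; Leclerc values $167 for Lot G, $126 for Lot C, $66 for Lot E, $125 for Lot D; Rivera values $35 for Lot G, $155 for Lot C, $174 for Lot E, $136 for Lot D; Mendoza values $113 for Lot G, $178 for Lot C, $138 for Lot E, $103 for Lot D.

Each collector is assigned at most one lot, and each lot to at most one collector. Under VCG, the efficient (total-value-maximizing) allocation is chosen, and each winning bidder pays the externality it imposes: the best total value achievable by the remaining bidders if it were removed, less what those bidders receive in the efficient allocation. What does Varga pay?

Varga pays $42.

Efficient allocation: Varga→Lot G ($156), Leclerc→Lot D ($125), Rivera→Lot E ($174), Mendoza→Lot C ($178); total welfare W = $633.
Varga receives Lot G at value $156, so the others get W − 156 = $477.
Without Varga: best allocation of the remaining 3 bidders over all 4 lots is Leclerc→Lot G ($167), Rivera→Lot E ($174), Mendoza→Lot C ($178), total $519.
VCG payment = (others' best without Varga) − (others' welfare with Varga) = 519 − 477 = $42.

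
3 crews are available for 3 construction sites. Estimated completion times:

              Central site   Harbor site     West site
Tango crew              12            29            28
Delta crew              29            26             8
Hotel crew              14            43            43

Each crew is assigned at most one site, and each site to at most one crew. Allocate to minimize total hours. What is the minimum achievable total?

This is a one-to-one assignment (minimum-cost bipartite matching).
Optimal: Tango crew→Harbor site (29 hours), Delta crew→West site (8 hours), Hotel crew→Central site (14 hours) — total 29+8+14 = 51 hours.
Row-greedy (each crew in turn takes its cheapest remaining site) gives 63 hours, worse by 12.
Next-best assignment: Tango crew→Central site, Delta crew→West site, Hotel crew→Harbor site = 63 hours.
No other one-to-one assignment undercuts 51 hours.

Min total: 51 hours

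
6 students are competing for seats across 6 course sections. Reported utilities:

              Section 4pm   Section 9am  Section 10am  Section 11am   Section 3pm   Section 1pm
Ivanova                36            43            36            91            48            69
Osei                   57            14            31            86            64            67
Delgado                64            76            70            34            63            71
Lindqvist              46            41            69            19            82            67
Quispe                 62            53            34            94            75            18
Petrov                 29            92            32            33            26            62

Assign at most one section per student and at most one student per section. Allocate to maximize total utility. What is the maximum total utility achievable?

Optimal: Ivanova→Section 11am (91 points), Osei→Section 1pm (67 points), Delgado→Section 10am (70 points), Lindqvist→Section 3pm (82 points), Quispe→Section 4pm (62 points), Petrov→Section 9am (92 points) — total 91+67+70+82+62+92 = 464 points.

Maximum total: 464 points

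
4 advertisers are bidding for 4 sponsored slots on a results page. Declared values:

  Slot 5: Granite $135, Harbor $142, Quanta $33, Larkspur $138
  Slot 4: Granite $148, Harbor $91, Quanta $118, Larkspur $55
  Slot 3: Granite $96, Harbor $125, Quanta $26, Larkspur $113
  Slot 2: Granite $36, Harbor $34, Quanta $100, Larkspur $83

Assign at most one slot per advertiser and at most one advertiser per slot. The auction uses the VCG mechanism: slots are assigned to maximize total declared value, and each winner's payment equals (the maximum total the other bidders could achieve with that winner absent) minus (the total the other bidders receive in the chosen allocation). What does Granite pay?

Efficient allocation: Granite→Slot 4 ($148), Harbor→Slot 3 ($125), Quanta→Slot 2 ($100), Larkspur→Slot 5 ($138); total welfare W = $511.
Granite receives Slot 4 at value $148, so the others get W − 148 = $363.
Without Granite: best allocation of the remaining 3 bidders over all 4 slots is Harbor→Slot 3 ($125), Quanta→Slot 4 ($118), Larkspur→Slot 5 ($138), total $381.
VCG payment = (others' best without Granite) − (others' welfare with Granite) = 381 − 363 = $18.

Granite pays $18.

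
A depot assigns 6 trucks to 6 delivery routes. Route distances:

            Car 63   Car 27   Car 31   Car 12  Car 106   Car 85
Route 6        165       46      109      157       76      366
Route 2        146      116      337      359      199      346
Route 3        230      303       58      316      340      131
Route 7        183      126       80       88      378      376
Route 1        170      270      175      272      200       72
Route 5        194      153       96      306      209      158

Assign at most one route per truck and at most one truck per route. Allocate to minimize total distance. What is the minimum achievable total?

Treat this as an assignment problem: match each truck to one route.
Optimal: Car 63→Route 2 (146 km), Car 27→Route 5 (153 km), Car 31→Route 3 (58 km), Car 12→Route 7 (88 km), Car 106→Route 6 (76 km), Car 85→Route 1 (72 km) — total 146+153+58+88+76+72 = 593 km.
Column-greedy (each route in turn goes to its cheapest remaining truck) gives 619 km, worse by 26.

Minimum total: 593 km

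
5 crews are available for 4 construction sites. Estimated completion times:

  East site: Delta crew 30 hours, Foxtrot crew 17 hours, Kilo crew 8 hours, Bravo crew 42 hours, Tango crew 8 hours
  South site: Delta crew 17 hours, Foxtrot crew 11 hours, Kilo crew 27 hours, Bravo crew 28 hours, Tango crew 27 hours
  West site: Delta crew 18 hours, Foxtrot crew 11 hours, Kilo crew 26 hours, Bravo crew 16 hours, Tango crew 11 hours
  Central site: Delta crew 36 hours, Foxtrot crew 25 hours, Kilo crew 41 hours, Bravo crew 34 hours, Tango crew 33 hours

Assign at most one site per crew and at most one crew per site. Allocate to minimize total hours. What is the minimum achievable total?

Min total: 61 hours

Optimal: Kilo crew→East site (8 hours), Delta crew→South site (17 hours), Tango crew→West site (11 hours), Foxtrot crew→Central site (25 hours) — total 8+17+11+25 = 61 hours.
Every other assignment is strictly worse.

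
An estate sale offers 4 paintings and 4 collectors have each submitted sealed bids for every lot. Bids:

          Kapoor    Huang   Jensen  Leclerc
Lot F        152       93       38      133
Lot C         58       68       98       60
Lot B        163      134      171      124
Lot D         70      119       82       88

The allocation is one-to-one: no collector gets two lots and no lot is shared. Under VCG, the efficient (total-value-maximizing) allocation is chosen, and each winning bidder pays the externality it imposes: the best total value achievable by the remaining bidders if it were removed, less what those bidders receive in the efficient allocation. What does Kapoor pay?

Efficient allocation: Kapoor→Lot B ($163), Huang→Lot D ($119), Jensen→Lot C ($98), Leclerc→Lot F ($133); total welfare W = $513.
Kapoor receives Lot B at value $163, so the others get W − 163 = $350.
Without Kapoor: best allocation of the remaining 3 bidders over all 4 lots is Huang→Lot D ($119), Jensen→Lot B ($171), Leclerc→Lot F ($133), total $423.
VCG payment = (others' best without Kapoor) − (others' welfare with Kapoor) = 423 − 350 = $73.

Kapoor pays $73.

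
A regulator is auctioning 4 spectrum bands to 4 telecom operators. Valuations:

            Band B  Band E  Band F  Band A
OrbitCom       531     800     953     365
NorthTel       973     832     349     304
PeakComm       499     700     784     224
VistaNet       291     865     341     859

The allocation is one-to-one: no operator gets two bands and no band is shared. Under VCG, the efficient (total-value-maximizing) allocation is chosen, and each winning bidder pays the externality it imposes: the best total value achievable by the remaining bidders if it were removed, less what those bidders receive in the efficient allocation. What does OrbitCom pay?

Efficient allocation: OrbitCom→Band F ($953M), NorthTel→Band B ($973M), PeakComm→Band E ($700M), VistaNet→Band A ($859M); total welfare W = $3485M.
OrbitCom receives Band F at value $953M, so the others get W − 953 = $2532M.
Without OrbitCom: best allocation of the remaining 3 bidders over all 4 bands is NorthTel→Band B ($973M), PeakComm→Band F ($784M), VistaNet→Band E ($865M), total $2622M.
VCG payment = (others' best without OrbitCom) − (others' welfare with OrbitCom) = 2622 − 2532 = $90M.

OrbitCom pays $90M.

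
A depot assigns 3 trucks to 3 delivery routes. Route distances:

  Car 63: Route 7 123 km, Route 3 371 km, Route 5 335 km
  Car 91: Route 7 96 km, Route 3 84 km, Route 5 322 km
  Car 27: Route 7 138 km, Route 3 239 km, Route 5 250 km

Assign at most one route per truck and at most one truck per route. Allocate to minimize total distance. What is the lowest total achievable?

This is the linear assignment problem.
Optimal: Car 63→Route 7 (123 km), Car 91→Route 3 (84 km), Car 27→Route 5 (250 km) — total 123+84+250 = 457 km.
Column-greedy (each route in turn goes to its cheapest remaining truck) gives 670 km, worse by 213.

Minimum total: 457 km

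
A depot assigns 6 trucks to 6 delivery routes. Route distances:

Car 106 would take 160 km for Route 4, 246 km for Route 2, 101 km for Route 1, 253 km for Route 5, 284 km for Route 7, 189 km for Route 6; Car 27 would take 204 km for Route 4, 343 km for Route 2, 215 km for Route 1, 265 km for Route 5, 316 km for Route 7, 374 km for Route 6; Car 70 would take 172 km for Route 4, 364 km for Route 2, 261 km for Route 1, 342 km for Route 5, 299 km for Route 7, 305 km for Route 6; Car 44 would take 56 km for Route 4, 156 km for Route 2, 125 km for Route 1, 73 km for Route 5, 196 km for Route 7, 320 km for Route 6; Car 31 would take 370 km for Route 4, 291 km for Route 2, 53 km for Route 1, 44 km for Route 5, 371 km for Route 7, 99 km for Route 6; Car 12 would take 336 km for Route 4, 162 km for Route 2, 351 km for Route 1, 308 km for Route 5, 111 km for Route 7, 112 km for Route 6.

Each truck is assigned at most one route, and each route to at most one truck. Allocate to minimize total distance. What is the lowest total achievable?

Minimum total: 887 km

This is a one-to-one assignment (minimum-cost bipartite matching).
Optimal: Car 106→Route 6 (189 km), Car 27→Route 1 (215 km), Car 70→Route 4 (172 km), Car 44→Route 2 (156 km), Car 31→Route 5 (44 km), Car 12→Route 7 (111 km) — total 189+215+172+156+44+111 = 887 km.
Min-entry greedy (repeatedly take the single cheapest remaining cell) gives 960 km, worse by 73.
No other one-to-one assignment undercuts 887 km.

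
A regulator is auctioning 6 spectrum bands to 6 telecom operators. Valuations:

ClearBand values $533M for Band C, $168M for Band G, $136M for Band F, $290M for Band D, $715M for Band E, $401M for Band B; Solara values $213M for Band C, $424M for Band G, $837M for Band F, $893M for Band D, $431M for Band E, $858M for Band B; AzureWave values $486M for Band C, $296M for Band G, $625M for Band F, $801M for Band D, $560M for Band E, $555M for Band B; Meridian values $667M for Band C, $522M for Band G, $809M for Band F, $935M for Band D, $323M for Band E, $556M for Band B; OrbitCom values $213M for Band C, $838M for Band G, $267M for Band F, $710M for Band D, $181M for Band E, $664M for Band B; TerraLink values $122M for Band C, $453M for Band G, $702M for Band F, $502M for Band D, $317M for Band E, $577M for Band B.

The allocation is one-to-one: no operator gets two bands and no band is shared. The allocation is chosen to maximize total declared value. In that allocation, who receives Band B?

This is a one-to-one assignment (maximum-weight bipartite matching).
Optimal: ClearBand→Band E ($715M), Solara→Band B ($858M), AzureWave→Band D ($801M), Meridian→Band C ($667M), OrbitCom→Band G ($838M), TerraLink→Band F ($702M) — total 715+858+801+667+838+702 = $4581M.
Max-entry greedy (repeatedly take the single best remaining cell) gives $4534M, worse by 47.
Solara's own top band is Band D ($893M), but forcing Solara→Band D and reassigning the rest optimally gives only $4370M — worse by 211.

Solara receives Band B.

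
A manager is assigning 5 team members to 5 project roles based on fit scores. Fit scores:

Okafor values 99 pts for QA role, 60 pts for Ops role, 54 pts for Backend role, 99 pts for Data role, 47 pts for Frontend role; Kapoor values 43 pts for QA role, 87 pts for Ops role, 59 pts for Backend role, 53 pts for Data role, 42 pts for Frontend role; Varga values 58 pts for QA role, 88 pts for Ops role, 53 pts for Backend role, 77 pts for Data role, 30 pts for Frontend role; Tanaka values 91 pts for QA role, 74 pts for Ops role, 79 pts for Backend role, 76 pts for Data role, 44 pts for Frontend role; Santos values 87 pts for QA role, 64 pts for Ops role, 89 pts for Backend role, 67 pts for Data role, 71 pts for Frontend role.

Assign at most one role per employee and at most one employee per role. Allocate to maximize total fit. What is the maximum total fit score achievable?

This is a one-to-one assignment (maximum-weight bipartite matching).
Optimal: Okafor→QA role (99 pts), Kapoor→Ops role (87 pts), Varga→Data role (77 pts), Tanaka→Backend role (79 pts), Santos→Frontend role (71 pts) — total 99+87+77+79+71 = 413 pts.
Max-entry greedy (repeatedly take the single best remaining cell) gives 394 pts, worse by 19.
Swapping Varga↔Okafor (Varga→QA role 58 pts, Okafor→Data role 99 pts) loses 19.
No other one-to-one assignment exceeds 413 pts.

Maximum total: 413 pts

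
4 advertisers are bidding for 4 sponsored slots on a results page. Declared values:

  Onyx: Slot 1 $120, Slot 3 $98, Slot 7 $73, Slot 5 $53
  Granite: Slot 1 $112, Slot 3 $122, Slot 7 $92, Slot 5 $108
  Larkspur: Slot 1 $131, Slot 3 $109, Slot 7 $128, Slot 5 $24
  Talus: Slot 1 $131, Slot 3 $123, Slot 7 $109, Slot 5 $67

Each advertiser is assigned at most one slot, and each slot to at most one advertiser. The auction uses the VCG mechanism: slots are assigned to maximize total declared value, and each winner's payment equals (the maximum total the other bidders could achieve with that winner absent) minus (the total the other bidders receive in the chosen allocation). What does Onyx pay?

Onyx pays $22.

Efficient allocation: Onyx→Slot 1 ($120), Granite→Slot 5 ($108), Larkspur→Slot 7 ($128), Talus→Slot 3 ($123); total welfare W = $479.
Onyx receives Slot 1 at value $120, so the others get W − 120 = $359.
Without Onyx: best allocation of the remaining 3 bidders over all 4 slots is Granite→Slot 3 ($122), Larkspur→Slot 7 ($128), Talus→Slot 1 ($131), total $381.
VCG payment = (others' best without Onyx) − (others' welfare with Onyx) = 381 − 359 = $22.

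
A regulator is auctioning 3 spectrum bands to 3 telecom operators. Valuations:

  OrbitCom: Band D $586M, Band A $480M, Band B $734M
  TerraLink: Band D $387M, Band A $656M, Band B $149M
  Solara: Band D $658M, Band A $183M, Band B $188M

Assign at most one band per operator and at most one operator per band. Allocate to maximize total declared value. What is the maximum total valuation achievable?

Maximum total: $2048M

Optimal: OrbitCom→Band B ($734M), TerraLink→Band A ($656M), Solara→Band D ($658M) — total 734+656+658 = $2048M.
Every other assignment is strictly worse.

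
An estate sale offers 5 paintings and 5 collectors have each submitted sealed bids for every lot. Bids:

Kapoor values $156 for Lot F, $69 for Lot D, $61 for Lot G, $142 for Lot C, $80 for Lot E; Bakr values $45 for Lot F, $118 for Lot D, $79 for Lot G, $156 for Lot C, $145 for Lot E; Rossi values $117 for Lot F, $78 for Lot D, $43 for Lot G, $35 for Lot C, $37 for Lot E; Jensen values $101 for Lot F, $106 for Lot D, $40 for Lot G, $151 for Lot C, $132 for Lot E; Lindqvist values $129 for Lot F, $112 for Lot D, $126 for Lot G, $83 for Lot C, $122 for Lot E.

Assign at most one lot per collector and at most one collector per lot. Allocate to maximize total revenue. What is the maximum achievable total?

Max total: $656

Optimal: Kapoor→Lot F ($156), Bakr→Lot E ($145), Rossi→Lot D ($78), Jensen→Lot C ($151), Lindqvist→Lot G ($126) — total 156+145+78+151+126 = $656.
Max-entry greedy (repeatedly take the single best remaining cell) gives $648, worse by 8.
Next-best assignment: Kapoor→Lot F, Bakr→Lot C, Rossi→Lot D, Jensen→Lot E, Lindqvist→Lot G = $648.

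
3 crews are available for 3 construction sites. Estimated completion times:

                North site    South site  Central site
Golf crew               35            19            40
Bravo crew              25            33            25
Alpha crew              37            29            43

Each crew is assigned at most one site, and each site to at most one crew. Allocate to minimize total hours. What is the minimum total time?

Minimum total: 81 hours

This is the linear assignment problem.
Optimal: Golf crew→South site (19 hours), Bravo crew→Central site (25 hours), Alpha crew→North site (37 hours) — total 19+25+37 = 81 hours.
Column-greedy (each site in turn goes to its cheapest remaining crew) gives 87 hours, worse by 6.
Swapping Golf crew↔Alpha crew (Golf crew→North site 35 hours, Alpha crew→South site 29 hours) adds 8.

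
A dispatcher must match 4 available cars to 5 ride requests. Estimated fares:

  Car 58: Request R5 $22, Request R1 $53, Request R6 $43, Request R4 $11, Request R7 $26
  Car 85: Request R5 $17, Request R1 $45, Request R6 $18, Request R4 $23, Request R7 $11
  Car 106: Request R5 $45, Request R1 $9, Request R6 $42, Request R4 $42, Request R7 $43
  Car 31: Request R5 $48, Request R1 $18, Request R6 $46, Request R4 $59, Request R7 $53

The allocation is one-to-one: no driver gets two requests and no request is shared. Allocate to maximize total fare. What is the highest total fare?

Optimal: Car 58→Request R6 ($43), Car 85→Request R1 ($45), Car 106→Request R5 ($45), Car 31→Request R4 ($59) — total 43+45+45+59 = $192.
Row-greedy (each driver in turn takes its best remaining request) gives $174, worse by 18.

Max total: $192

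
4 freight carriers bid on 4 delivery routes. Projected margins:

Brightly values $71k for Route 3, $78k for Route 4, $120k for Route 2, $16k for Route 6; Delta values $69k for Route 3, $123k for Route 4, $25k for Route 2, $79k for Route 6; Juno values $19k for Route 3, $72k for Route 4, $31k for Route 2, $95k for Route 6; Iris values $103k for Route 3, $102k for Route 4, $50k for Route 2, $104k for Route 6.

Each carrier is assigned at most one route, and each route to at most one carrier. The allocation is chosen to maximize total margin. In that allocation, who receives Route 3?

Iris receives Route 3.

This is a one-to-one assignment (maximum-weight bipartite matching).
Optimal: Brightly→Route 2 ($120k), Delta→Route 4 ($123k), Juno→Route 6 ($95k), Iris→Route 3 ($103k) — total 120+123+95+103 = $441k.
Max-entry greedy (repeatedly take the single best remaining cell) gives $366k, worse by 75.
Checked against all permutations: $441k is optimal.
Iris's own top route is Route 6 ($104k), but forcing Iris→Route 6 and reassigning the rest optimally gives only $366k — worse by 75.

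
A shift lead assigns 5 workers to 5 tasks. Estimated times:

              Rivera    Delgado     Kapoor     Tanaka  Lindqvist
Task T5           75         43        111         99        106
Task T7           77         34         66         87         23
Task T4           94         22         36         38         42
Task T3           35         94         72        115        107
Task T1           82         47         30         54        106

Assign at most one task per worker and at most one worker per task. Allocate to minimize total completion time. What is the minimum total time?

Minimum total: 169 min

Optimal: Rivera→Task T3 (35 min), Delgado→Task T5 (43 min), Kapoor→Task T1 (30 min), Tanaka→Task T4 (38 min), Lindqvist→Task T7 (23 min) — total 35+43+30+38+23 = 169 min.
Min-entry greedy (repeatedly take the single cheapest remaining cell) gives 209 min, worse by 40.
Next-best assignment: Rivera→Task T3, Delgado→Task T5, Kapoor→Task T4, Tanaka→Task T1, Lindqvist→Task T7 = 191 min.
No other one-to-one assignment undercuts 169 min.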